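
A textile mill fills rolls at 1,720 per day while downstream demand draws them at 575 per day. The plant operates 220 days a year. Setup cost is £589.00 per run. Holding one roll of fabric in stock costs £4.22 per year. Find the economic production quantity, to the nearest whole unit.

Annual demand D = 575 × 220 = 126,500.
Production build-up factor (1 − d/p) = 1 − 575/1,720 = 0.6657.
Q* = √(2DS / (H(1 − d/p))) = √(2 × 126,500 × 589 / (4.22 × 0.6657)).
= √(149,017,000 / 2.8092) ≈ 7283.216.

Q* ≈ 7,283 rolls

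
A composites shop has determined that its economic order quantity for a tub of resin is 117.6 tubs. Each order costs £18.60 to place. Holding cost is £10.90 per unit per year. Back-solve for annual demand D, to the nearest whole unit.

Squaring Q* = √(2DS/H) gives Q*² = 2DS/H.
From Q* = √(2DS/H): D = Q*²H / (2S) = 117.6² × 10.9 / (2 × 18.6) = 4052.268.

D ≈ 4,052 tubs per year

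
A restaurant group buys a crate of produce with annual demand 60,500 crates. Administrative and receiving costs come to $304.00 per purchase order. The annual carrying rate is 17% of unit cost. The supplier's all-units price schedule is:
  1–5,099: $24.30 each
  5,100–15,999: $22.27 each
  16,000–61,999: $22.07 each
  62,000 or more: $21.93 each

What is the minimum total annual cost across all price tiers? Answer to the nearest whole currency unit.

Holding cost per unit per year at price C is H = 0.17·C.
For each price level, check whether its EOQ is feasible; otherwise the best quantity at that price is the breakpoint.
EOQ at $24.30 = 2984.0 (feasible in tier 1): TC = 60,500×$24.30 + (60,500/2984.0)×304 + (2984.0/2)×0.17×$24.30 = $1,482,476.99.
EOQ at $22.27 = 3117.1 < 5100, so use break Q=5100: TC = 60,500×$22.27 + (60,500/5100.0)×304 + (5100.0/2)×0.17×$22.27 = $1,360,595.32.
EOQ at $22.07 = 3131.1 < 16000, so use break Q=16000: TC = 60,500×$22.07 + (60,500/16000.0)×304 + (16000.0/2)×0.17×$22.07 = $1,366,399.70.
EOQ at $21.93 = 3141.1 < 62000, so use break Q=62000: TC = 60,500×$21.93 + (60,500/62000.0)×304 + (62000.0/2)×0.17×$21.93 = $1,442,632.75.
Lowest total cost among the candidates is at Q = 5100.0.

TC* ≈ $1,360,595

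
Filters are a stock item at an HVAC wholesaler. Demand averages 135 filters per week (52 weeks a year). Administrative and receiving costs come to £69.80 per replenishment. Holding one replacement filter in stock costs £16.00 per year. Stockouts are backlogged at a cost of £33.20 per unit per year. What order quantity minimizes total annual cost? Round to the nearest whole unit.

Q* ≈ 301 filters

Annual demand D = 135 × 52 = 7,020.
With planned backorders, Q* = √(2DS/H) · √((H+B)/B).
√(2DS/H) = √(2 × 7,020 × 69.8 / 16) = 247.486.
√((H+B)/B) = √((16+33.2)/33.2) = 1.2173.
Q* ≈ 301.276.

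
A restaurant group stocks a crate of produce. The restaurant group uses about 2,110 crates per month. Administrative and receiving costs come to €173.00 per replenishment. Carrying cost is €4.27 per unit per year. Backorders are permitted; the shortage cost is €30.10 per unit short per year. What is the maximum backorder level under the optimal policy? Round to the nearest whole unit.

Annual demand D = 2,110 × 12 = 25,320.
With planned backorders, Q* = √(2DS/H) · √((H+B)/B).
√(2DS/H) = √(2 × 25,320 × 173 / 4.27) = 1432.372.
√((H+B)/B) = √((4.27+30.1)/30.1) = 1.0686.
Q* ≈ 1530.603.
S* = Q* · H/(H+B) = 1530.603 × 4.27/34.37 ≈ 190.156.

S* ≈ 190 crates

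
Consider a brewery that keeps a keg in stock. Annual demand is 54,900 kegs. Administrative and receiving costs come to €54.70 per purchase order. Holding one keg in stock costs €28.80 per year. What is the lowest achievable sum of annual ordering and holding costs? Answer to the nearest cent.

TC* ≈ €13,151.98

The optimal lot size = √(2DS/H) = √(2 × 54,900 × 54.7 / 28.8) ≈ 456.67.
At the optimum the two cost components are equal, so total cost = 2·(Q*/2)H = Q*·H.
Minimum total = √(2DSH) = √(2 × 54,900 × 54.7 × 28.8) ≈ 13151.978.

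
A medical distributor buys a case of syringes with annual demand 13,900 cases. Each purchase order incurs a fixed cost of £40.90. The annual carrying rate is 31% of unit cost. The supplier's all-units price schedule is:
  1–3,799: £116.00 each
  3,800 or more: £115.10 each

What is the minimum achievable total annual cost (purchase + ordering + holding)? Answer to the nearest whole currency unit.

Holding cost per unit per year at price C is H = 0.31·C.
Evaluate total cost at each tier's feasible EOQ or, if the EOQ is below the tier, at the tier's minimum quantity.
EOQ at £116.00 = 177.8 (feasible in tier 1): TC = 13,900×£116.00 + (13,900/177.8)×40.9 + (177.8/2)×0.31×£116.00 = £1,618,794.31.
EOQ at £115.10 = 178.5 < 3800, so use break Q=3800: TC = 13,900×£115.10 + (13,900/3800.0)×40.9 + (3800.0/2)×0.31×£115.10 = £1,667,833.51.
Lowest total cost among the candidates is at Q = 177.8.

TC* ≈ £1,618,794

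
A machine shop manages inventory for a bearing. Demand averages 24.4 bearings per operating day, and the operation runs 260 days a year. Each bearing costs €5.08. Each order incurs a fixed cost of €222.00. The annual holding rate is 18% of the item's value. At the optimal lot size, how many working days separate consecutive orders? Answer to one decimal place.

T ≈ 71.9 days

Annual demand D = 24.4 × 260 = 6,344.
Holding cost H = 0.18 × €5.08 = €0.9144 per unit per year.
EOQ = √(2DS/H) = √(2 × 6,344 × 222 / 0.9144) ≈ 1755.11.
Cycle time = Q*/D × 260 = 1755.11 / 6,344 × 260 ≈ 71.931 days.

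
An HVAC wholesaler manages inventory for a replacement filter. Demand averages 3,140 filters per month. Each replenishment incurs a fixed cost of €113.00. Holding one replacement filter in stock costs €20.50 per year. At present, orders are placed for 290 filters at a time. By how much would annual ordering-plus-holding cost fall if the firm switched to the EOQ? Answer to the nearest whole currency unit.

Extra cost ≈ €4,442 per year

Annual demand D = 3,140 × 12 = 37,680.
EOQ = √(2DS/H) = √(2 × 37,680 × 113 / 20.5) ≈ 644.51.
Cost at Q* = (D/Q*)S + (Q*/2)H = √(2DSH) ≈ €13,212.55.
Cost at Q = 290: (37,680/290)×113 + (290/2)×20.5 = €14,682.21 + €2,972.50 = €17,654.71.
Excess = €17,654.71 − €13,212.55 = €4,442.16.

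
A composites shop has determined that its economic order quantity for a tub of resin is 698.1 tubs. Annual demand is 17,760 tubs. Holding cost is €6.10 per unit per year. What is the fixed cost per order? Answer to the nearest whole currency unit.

Invert the EOQ relation Q*² = 2DS/H.
From Q* = √(2DS/H): S = Q*²H / (2D) = 698.1² × 6.1 / (2 × 17,760) = 83.6936.

S ≈ €84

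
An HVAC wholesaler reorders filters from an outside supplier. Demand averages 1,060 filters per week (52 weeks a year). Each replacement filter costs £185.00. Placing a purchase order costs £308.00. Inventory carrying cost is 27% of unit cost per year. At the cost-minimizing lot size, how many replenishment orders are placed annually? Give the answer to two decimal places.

N ≈ 66.85 orders per year

Annual demand D = 1,060 × 52 = 55,120.
Holding cost H = 0.27 × £185.00 = £49.9500 per unit per year.
The optimal lot size = √(2DS/H) = √(2 × 55,120 × 308 / 49.95) ≈ 824.47.
Orders per year = D / Q* = 55,120 / 824.47 ≈ 66.855.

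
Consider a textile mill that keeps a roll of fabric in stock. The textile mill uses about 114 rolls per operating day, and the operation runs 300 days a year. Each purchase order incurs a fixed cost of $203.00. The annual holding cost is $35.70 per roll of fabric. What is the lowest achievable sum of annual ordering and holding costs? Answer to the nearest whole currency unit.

TC* ≈ $22,264

Annual demand D = 114 × 300 = 34,200.
Q* = √(2DS/H) = √(2 × 34,200 × 203 / 35.7) ≈ 623.65.
At Q*, ordering cost (D/Q*)S equals holding cost (Q*/2)H, each = √(DSH/2).
Minimum total = √(2DSH) = √(2 × 34,200 × 203 × 35.7) ≈ 22264.358.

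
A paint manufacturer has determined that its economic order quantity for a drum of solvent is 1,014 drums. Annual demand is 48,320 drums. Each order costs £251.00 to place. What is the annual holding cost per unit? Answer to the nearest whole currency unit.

H ≈ £24

Squaring Q* = √(2DS/H) gives Q*² = 2DS/H.
From Q* = √(2DS/H): H = 2DS / Q*² = 2 × 48,320 × 251 / 1,014² = 23.5915.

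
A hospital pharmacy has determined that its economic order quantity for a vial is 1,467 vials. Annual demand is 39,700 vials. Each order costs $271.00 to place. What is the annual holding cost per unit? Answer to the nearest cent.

Invert the EOQ relation Q*² = 2DS/H.
From Q* = √(2DS/H): H = 2DS / Q*² = 2 × 39,700 × 271 / 1,467² = 9.9984.

H ≈ $10.00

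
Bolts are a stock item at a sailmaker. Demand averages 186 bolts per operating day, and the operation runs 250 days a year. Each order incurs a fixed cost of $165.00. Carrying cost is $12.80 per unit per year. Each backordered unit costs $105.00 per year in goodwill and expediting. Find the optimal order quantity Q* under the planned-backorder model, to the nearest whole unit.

Q* ≈ 1,160 bolts

Annual demand D = 186 × 250 = 46,500.
With planned backorders, Q* = √(2DS/H) · √((H+B)/B).
√(2DS/H) = √(2 × 46,500 × 165 / 12.8) = 1094.910.
√((H+B)/B) = √((12.8+105)/105) = 1.0592.
Q* ≈ 1159.729.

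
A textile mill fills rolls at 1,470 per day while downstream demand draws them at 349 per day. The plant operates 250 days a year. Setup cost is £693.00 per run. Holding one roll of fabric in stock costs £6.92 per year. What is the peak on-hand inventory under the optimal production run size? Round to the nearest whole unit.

Annual demand D = 349 × 250 = 87,250.
Production build-up factor (1 − d/p) = 1 − 349/1,470 = 0.7626.
Q* = √(2DS / (H(1 − d/p))) = √(2 × 87,250 × 693 / (6.92 × 0.7626)).
= √(120,928,500 / 5.2771) ≈ 4787.041.
Maximum inventory = Q*(1 − d/p) = 4787.041 × 0.7626 ≈ 3650.526.

I_max ≈ 3,651 rolls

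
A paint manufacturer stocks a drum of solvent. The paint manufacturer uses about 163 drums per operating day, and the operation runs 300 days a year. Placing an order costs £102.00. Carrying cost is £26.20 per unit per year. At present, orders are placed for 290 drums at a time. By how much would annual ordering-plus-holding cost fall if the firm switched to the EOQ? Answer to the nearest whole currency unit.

Extra cost ≈ £4,832 per year

Annual demand D = 163 × 300 = 48,900.
EOQ = √(2DS/H) = √(2 × 48,900 × 102 / 26.2) ≈ 617.05.
Cost at Q* = (D/Q*)S + (Q*/2)H = √(2DSH) ≈ £16,166.65.
Cost at Q = 290: (48,900/290)×102 + (290/2)×26.2 = £17,199.31 + £3,799.00 = £20,998.31.
Excess = £20,998.31 − £16,166.65 = £4,831.66.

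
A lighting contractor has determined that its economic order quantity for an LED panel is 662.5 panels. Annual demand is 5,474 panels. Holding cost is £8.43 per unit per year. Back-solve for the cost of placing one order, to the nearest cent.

S ≈ £337.96

The basic EOQ model gives Q* = √(2DS/H); rearrange for the unknown.
From Q* = √(2DS/H): S = Q*²H / (2D) = 662.5² × 8.43 / (2 × 5,474) = 337.9594.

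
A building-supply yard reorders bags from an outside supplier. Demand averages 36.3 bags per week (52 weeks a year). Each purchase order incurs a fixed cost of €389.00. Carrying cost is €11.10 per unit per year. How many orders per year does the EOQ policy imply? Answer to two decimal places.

Annual demand D = 36.3 × 52 = 1,887.6.
The optimal lot size = √(2DS/H) = √(2 × 1,887.6 × 389 / 11.1) ≈ 363.73.
Orders per year = D / Q* = 1,887.6 / 363.73 ≈ 5.190.

N ≈ 5.19 orders per year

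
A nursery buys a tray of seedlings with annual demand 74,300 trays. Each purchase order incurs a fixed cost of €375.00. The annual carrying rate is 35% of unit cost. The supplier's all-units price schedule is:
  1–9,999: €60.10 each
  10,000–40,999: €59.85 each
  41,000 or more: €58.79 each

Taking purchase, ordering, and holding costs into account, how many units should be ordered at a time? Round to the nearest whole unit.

Q* ≈ 1,628 trays

Holding cost per unit per year at price C is H = 0.35·C.
Candidates are each tier's EOQ (if it falls in that tier) and each price-break quantity.
EOQ at €60.10 = 1627.6 (feasible in tier 1): TC = 74,300×€60.10 + (74,300/1627.6)×375 + (1627.6/2)×0.35×€60.10 = €4,499,667.05.
EOQ at €59.85 = 1631.0 < 10000, so use break Q=10000: TC = 74,300×€59.85 + (74,300/10000.0)×375 + (10000.0/2)×0.35×€59.85 = €4,554,378.75.
EOQ at €58.79 = 1645.7 < 41000, so use break Q=41000: TC = 74,300×€58.79 + (74,300/41000.0)×375 + (41000.0/2)×0.35×€58.79 = €4,790,594.82.
Lowest total cost is €4,499,667.05 at Q = 1627.6.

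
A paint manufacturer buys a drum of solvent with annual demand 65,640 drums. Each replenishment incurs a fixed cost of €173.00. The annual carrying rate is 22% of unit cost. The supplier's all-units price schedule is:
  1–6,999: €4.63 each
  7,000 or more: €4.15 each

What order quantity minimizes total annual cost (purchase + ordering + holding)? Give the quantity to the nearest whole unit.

Q* ≈ 7,000 drums

Holding cost per unit per year at price C is H = 0.22·C.
For each price level, check whether its EOQ is feasible; otherwise the best quantity at that price is the breakpoint.
EOQ at €4.63 = 4721.9 (feasible in tier 1): TC = 65,640×€4.63 + (65,640/4721.9)×173 + (4721.9/2)×0.22×€4.63 = €308,722.97.
EOQ at €4.15 = 4987.5 < 7000, so use break Q=7000: TC = 65,640×€4.15 + (65,640/7000.0)×173 + (7000.0/2)×0.22×€4.15 = €277,223.75.
Lowest total cost is €277,223.75 at Q = 7000.0.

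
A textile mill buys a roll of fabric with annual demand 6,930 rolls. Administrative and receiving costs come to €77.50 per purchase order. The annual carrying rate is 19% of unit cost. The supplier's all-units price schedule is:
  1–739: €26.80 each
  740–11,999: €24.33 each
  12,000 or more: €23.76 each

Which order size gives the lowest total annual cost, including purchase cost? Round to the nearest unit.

Q* ≈ 740 rolls

Holding cost per unit per year at price C is H = 0.19·C.
Candidates are each tier's EOQ (if it falls in that tier) and each price-break quantity.
EOQ at €26.80 = 459.3 (feasible in tier 1): TC = 6,930×€26.80 + (6,930/459.3)×77.5 + (459.3/2)×0.19×€26.80 = €188,062.71.
EOQ at €24.33 = 482.0 < 740, so use break Q=740: TC = 6,930×€24.33 + (6,930/740.0)×77.5 + (740.0/2)×0.19×€24.33 = €171,043.08.
EOQ at €23.76 = 487.8 < 12000, so use break Q=12000: TC = 6,930×€23.76 + (6,930/12000.0)×77.5 + (12000.0/2)×0.19×€23.76 = €191,787.96.
Lowest total cost is €171,043.08 at Q = 740.0.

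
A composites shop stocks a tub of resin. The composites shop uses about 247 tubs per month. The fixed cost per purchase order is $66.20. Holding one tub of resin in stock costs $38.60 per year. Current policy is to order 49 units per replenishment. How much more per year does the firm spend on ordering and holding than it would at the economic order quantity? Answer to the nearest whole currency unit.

Extra cost ≈ $1,058 per year

Annual demand D = 247 × 12 = 2,964.
EOQ = √(2DS/H) = √(2 × 2,964 × 66.2 / 38.6) ≈ 100.83.
Cost at Q* = (D/Q*)S + (Q*/2)H = √(2DSH) ≈ $3,892.04.
Cost at Q = 49: (2,964/49)×66.2 + (49/2)×38.6 = $4,004.42 + $945.70 = $4,950.12.
Excess = $4,950.12 − $3,892.04 = $1,058.09.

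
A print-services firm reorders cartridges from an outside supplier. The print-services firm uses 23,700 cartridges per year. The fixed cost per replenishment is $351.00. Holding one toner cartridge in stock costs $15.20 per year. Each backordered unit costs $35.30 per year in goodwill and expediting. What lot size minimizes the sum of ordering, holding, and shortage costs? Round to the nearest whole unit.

Q* ≈ 1,251 cartridges

With planned backorders, Q* = √(2DS/H) · √((H+B)/B).
√(2DS/H) = √(2 × 23,700 × 351 / 15.2) = 1046.215.
√((H+B)/B) = √((15.2+35.3)/35.3) = 1.1961.
Q* ≈ 1251.351.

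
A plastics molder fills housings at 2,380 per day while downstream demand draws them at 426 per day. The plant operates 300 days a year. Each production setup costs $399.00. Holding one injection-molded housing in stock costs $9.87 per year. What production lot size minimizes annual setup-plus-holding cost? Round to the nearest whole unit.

Q* ≈ 3,548 housings

Annual demand D = 426 × 300 = 127,800.
Production build-up factor (1 − d/p) = 1 − 426/2,380 = 0.8210.
Q* = √(2DS / (H(1 − d/p))) = √(2 × 127,800 × 399 / (9.87 × 0.8210)).
= √(101,984,400 / 8.1034) ≈ 3547.599.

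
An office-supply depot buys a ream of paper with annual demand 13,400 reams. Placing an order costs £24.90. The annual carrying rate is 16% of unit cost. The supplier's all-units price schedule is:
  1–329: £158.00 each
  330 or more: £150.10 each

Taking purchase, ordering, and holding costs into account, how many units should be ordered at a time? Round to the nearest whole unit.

Holding cost per unit per year at price C is H = 0.16·C.
Evaluate total cost at each tier's feasible EOQ or, if the EOQ is below the tier, at the tier's minimum quantity.
EOQ at £158.00 = 162.5 (feasible in tier 1): TC = 13,400×£158.00 + (13,400/162.5)×24.9 + (162.5/2)×0.16×£158.00 = £2,121,307.29.
EOQ at £150.10 = 166.7 < 330, so use break Q=330: TC = 13,400×£150.10 + (13,400/330.0)×24.9 + (330.0/2)×0.16×£150.10 = £2,016,313.73.
Lowest total cost is £2,016,313.73 at Q = 330.0.

Q* ≈ 330 reams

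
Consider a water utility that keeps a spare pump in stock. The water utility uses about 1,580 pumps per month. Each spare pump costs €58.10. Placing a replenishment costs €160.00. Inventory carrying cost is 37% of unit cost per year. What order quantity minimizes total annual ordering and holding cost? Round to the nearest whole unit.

Annual demand D = 1,580 × 12 = 18,960.
Holding cost H = 0.37 × €58.10 = €21.4970 per unit per year.
EOQ = √(2DS / H) = √(2 × 18,960 × 160 / 21.497).
= √(6,067,200 / 21.497) = √282,234.7304 ≈ 531.258.

Q* ≈ 531 pumps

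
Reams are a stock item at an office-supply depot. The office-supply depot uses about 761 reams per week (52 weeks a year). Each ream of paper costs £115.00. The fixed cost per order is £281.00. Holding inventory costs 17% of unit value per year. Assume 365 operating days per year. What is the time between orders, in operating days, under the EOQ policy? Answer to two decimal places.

T ≈ 9.84 days

Annual demand D = 761 × 52 = 39,572.
Holding cost H = 0.17 × £115.00 = £19.5500 per unit per year.
The optimal lot size = √(2DS/H) = √(2 × 39,572 × 281 / 19.55) ≈ 1066.57.
Cycle time = Q*/D × 365 = 1066.57 / 39,572 × 365 ≈ 9.838 days.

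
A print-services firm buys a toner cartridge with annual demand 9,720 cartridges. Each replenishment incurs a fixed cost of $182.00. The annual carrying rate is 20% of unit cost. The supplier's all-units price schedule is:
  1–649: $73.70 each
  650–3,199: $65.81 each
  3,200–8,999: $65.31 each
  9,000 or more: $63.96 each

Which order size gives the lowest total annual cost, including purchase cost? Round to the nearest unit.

Holding cost per unit per year at price C is H = 0.20·C.
Candidates are each tier's EOQ (if it falls in that tier) and each price-break quantity.
EOQ at $73.70 = 489.9 (feasible in tier 1): TC = 9,720×$73.70 + (9,720/489.9)×182 + (489.9/2)×0.20×$73.70 = $723,585.59.
EOQ at $65.81 = 518.5 < 650, so use break Q=650: TC = 9,720×$65.81 + (9,720/650.0)×182 + (650.0/2)×0.20×$65.81 = $646,672.45.
EOQ at $65.31 = 520.4 < 3200, so use break Q=3200: TC = 9,720×$65.31 + (9,720/3200.0)×182 + (3200.0/2)×0.20×$65.31 = $656,265.22.
EOQ at $63.96 = 525.9 < 9000, so use break Q=9000: TC = 9,720×$63.96 + (9,720/9000.0)×182 + (9000.0/2)×0.20×$63.96 = $679,451.76.
Lowest total cost is $646,672.45 at Q = 650.0.

Q* ≈ 650 cartridges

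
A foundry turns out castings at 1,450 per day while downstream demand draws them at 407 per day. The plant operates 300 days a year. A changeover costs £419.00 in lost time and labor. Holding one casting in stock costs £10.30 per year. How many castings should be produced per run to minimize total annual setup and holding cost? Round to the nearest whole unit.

Annual demand D = 407 × 300 = 122,100.
Production build-up factor (1 − d/p) = 1 − 407/1,450 = 0.7193.
Q* = √(2DS / (H(1 − d/p))) = √(2 × 122,100 × 419 / (10.3 × 0.7193)).
= √(102,319,800 / 7.4089) ≈ 3716.234.

Q* ≈ 3,716 castings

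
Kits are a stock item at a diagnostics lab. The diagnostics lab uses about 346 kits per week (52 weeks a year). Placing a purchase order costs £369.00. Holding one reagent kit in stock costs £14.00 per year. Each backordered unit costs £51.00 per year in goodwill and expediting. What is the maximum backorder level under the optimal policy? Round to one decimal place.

S* ≈ 236.8 kits

Annual demand D = 346 × 52 = 17,992.
With planned backorders, Q* = √(2DS/H) · √((H+B)/B).
√(2DS/H) = √(2 × 17,992 × 369 / 14) = 973.876.
√((H+B)/B) = √((14+51)/51) = 1.1289.
Q* ≈ 1099.450.
S* = Q* · H/(H+B) = 1099.450 × 14/65 ≈ 236.805.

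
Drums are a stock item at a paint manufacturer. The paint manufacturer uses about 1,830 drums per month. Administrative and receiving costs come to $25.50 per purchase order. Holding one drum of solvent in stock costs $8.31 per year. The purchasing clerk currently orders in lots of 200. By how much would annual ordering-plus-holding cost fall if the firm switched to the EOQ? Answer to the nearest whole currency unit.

Extra cost ≈ $580 per year

Annual demand D = 1,830 × 12 = 21,960.
EOQ = √(2DS/H) = √(2 × 21,960 × 25.5 / 8.31) ≈ 367.11.
Cost at Q* = (D/Q*)S + (Q*/2)H = √(2DSH) ≈ $3,050.72.
Cost at Q = 200: (21,960/200)×25.5 + (200/2)×8.31 = $2,799.90 + $831.00 = $3,630.90.
Excess = $3,630.90 − $3,050.72 = $580.18.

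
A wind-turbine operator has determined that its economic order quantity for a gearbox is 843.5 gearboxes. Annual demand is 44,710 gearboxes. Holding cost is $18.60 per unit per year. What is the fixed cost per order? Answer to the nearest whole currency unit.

Squaring Q* = √(2DS/H) gives Q*² = 2DS/H.
From Q* = √(2DS/H): S = Q*²H / (2D) = 843.5² × 18.6 / (2 × 44,710) = 147.9955.

S ≈ $148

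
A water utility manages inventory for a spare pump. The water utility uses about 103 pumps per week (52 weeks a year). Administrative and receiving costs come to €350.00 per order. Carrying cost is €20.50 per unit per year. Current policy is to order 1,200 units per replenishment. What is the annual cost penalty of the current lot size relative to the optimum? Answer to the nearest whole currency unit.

Extra cost ≈ €5,095 per year

Annual demand D = 103 × 52 = 5,356.
EOQ = √(2DS/H) = √(2 × 5,356 × 350 / 20.5) ≈ 427.65.
Cost at Q* = (D/Q*)S + (Q*/2)H = √(2DSH) ≈ €8,766.90.
Cost at Q = 1,200: (5,356/1,200)×350 + (1,200/2)×20.5 = €1,562.17 + €12,300.00 = €13,862.17.
Excess = €13,862.17 − €8,766.90 = €5,095.26.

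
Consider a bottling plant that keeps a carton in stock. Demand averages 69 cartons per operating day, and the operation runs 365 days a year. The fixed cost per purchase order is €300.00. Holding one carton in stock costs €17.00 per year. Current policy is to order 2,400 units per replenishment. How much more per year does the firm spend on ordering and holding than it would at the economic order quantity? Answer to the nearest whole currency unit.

Extra cost ≈ €7,520 per year

Annual demand D = 69 × 365 = 25,185.
EOQ = √(2DS/H) = √(2 × 25,185 × 300 / 17) ≈ 942.81.
Cost at Q* = (D/Q*)S + (Q*/2)H = √(2DSH) ≈ €16,027.69.
Cost at Q = 2,400: (25,185/2,400)×300 + (2,400/2)×17 = €3,148.12 + €20,400.00 = €23,548.12.
Excess = €23,548.12 − €16,027.69 = €7,520.43.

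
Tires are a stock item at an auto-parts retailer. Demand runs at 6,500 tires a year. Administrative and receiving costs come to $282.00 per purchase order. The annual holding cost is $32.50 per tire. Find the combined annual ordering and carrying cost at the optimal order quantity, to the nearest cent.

EOQ = √(2DS/H) = √(2 × 6,500 × 282 / 32.5) ≈ 335.86.
At the optimum the two cost components are equal, so total cost = 2·(Q*/2)H = Q*·H.
Minimum total = √(2DSH) = √(2 × 6,500 × 282 × 32.5) ≈ 10915.356.

TC* ≈ $10,915.36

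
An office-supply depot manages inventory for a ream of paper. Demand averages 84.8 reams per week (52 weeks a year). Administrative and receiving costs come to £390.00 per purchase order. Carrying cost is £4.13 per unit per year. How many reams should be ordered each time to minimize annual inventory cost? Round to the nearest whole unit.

Annual demand D = 84.8 × 52 = 4,409.6.
EOQ = √(2DS / H) = √(2 × 4,409.6 × 390 / 4.13).
= √(3,439,488 / 4.13) = √832,805.8111 ≈ 912.582.

Q* ≈ 913 reams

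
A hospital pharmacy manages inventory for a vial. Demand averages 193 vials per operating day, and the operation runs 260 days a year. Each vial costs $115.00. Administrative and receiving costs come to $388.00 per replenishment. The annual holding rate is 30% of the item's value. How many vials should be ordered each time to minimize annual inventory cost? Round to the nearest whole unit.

Q* ≈ 1,062 vials

Annual demand D = 193 × 260 = 50,180.
Holding cost H = 0.30 × $115.00 = $34.5000 per unit per year.
EOQ = √(2DS / H) = √(2 × 50,180 × 388 / 34.5).
= √(38,939,680 / 34.5) = √1,128,686.3768 ≈ 1062.397.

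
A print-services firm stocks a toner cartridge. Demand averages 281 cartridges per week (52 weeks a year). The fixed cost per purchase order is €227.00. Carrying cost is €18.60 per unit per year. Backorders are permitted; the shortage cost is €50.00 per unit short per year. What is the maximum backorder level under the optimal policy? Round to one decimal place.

S* ≈ 189.7 cartridges

Annual demand D = 281 × 52 = 14,612.
With planned backorders, Q* = √(2DS/H) · √((H+B)/B).
√(2DS/H) = √(2 × 14,612 × 227 / 18.6) = 597.209.
√((H+B)/B) = √((18.6+50)/50) = 1.1713.
Q* ≈ 699.525.
S* = Q* · H/(H+B) = 699.525 × 18.6/68.6 ≈ 189.667.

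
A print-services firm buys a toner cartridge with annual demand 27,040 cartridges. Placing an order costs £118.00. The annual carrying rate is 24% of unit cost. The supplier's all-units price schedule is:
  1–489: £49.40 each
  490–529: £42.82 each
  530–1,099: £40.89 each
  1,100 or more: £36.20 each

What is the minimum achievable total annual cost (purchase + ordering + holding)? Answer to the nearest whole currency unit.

Holding cost per unit per year at price C is H = 0.24·C.
Candidates are each tier's EOQ (if it falls in that tier) and each price-break quantity.
Tier 1 (£49.40): EOQ = 733.7 exceeds tier's upper bound 489, so this tier is dominated.
Tier 2 (£42.82): EOQ = 788.0 exceeds tier's upper bound 529, so this tier is dominated.
EOQ at £40.89 = 806.4 (feasible in tier 3): TC = 27,040×£40.89 + (27,040/806.4)×118 + (806.4/2)×0.24×£40.89 = £1,113,579.19.
EOQ at £36.20 = 857.0 < 1100, so use break Q=1100: TC = 27,040×£36.20 + (27,040/1100.0)×118 + (1100.0/2)×0.24×£36.20 = £986,527.05.
Lowest total cost among the candidates is at Q = 1100.0.

TC* ≈ £986,527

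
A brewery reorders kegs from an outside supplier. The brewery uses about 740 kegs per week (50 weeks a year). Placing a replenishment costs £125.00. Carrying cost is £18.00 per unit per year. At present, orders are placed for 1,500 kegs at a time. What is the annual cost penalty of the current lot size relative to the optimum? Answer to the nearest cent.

Annual demand D = 740 × 50 = 37,000.
EOQ = √(2DS/H) = √(2 × 37,000 × 125 / 18) ≈ 716.86.
Cost at Q* = (D/Q*)S + (Q*/2)H = √(2DSH) ≈ £12,903.49.
Cost at Q = 1,500: (37,000/1,500)×125 + (1,500/2)×18 = £3,083.33 + £13,500.00 = £16,583.33.
Excess = £16,583.33 − £12,903.49 = £3,679.85.

Extra cost ≈ £3,679.85 per year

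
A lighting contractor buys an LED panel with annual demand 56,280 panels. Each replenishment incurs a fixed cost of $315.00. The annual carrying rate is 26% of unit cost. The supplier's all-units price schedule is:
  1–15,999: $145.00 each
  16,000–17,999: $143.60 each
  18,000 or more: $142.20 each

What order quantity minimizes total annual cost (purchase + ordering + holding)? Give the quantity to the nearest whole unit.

Holding cost per unit per year at price C is H = 0.26·C.
Candidates are each tier's EOQ (if it falls in that tier) and each price-break quantity.
EOQ at $145.00 = 969.8 (feasible in tier 1): TC = 56,280×$145.00 + (56,280/969.8)×315 + (969.8/2)×0.26×$145.00 = $8,197,160.99.
EOQ at $143.60 = 974.5 < 16000, so use break Q=16000: TC = 56,280×$143.60 + (56,280/16000.0)×315 + (16000.0/2)×0.26×$143.60 = $8,381,604.01.
EOQ at $142.20 = 979.3 < 18000, so use break Q=18000: TC = 56,280×$142.20 + (56,280/18000.0)×315 + (18000.0/2)×0.26×$142.20 = $8,336,748.90.
Lowest total cost is $8,197,160.99 at Q = 969.8.

Q* ≈ 970 panels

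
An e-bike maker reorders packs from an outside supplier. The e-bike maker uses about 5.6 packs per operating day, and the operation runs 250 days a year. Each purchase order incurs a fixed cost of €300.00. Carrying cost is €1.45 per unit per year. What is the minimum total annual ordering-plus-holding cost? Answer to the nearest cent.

TC* ≈ €1,103.63

Annual demand D = 5.6 × 250 = 1,400.
The optimal lot size = √(2DS/H) = √(2 × 1,400 × 300 / 1.45) ≈ 761.12.
At Q*, ordering cost (D/Q*)S equals holding cost (Q*/2)H, each = √(DSH/2).
Minimum total = √(2DSH) = √(2 × 1,400 × 300 × 1.45) ≈ 1103.630.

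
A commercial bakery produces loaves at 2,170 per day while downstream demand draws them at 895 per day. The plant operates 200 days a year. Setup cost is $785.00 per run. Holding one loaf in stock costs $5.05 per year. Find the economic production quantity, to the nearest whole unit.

Q* ≈ 9,732 loaves

Annual demand D = 895 × 200 = 179,000.
Production build-up factor (1 − d/p) = 1 − 895/2,170 = 0.5876.
Q* = √(2DS / (H(1 − d/p))) = √(2 × 179,000 × 785 / (5.05 × 0.5876)).
= √(281,030,000 / 2.9672) ≈ 9732.075.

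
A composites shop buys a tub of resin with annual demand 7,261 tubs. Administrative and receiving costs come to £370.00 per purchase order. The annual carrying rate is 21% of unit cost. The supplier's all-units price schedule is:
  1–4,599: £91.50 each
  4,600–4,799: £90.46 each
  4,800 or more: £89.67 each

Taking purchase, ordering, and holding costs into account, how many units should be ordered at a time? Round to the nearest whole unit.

Holding cost per unit per year at price C is H = 0.21·C.
For each price level, check whether its EOQ is feasible; otherwise the best quantity at that price is the breakpoint.
EOQ at £91.50 = 528.8 (feasible in tier 1): TC = 7,261×£91.50 + (7,261/528.8)×370 + (528.8/2)×0.21×£91.50 = £674,542.45.
EOQ at £90.46 = 531.8 < 4600, so use break Q=4600: TC = 7,261×£90.46 + (7,261/4600.0)×370 + (4600.0/2)×0.21×£90.46 = £701,106.28.
EOQ at £89.67 = 534.2 < 4800, so use break Q=4800: TC = 7,261×£89.67 + (7,261/4800.0)×370 + (4800.0/2)×0.21×£89.67 = £696,847.25.
Lowest total cost is £674,542.45 at Q = 528.8.

Q* ≈ 529 tubs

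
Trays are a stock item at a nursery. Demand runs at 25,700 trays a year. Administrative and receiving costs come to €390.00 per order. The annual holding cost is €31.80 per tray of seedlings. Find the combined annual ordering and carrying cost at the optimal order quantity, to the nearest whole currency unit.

Q* = √(2DS/H) = √(2 × 25,700 × 390 / 31.8) ≈ 793.96.
At the optimum the two cost components are equal, so total cost = 2·(Q*/2)H = Q*·H.
Minimum total = √(2DSH) = √(2 × 25,700 × 390 × 31.8) ≈ 25248.026.

TC* ≈ €25,248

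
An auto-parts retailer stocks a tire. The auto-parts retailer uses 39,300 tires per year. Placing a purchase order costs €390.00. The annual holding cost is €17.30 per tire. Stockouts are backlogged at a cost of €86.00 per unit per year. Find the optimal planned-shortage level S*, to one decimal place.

S* ≈ 244.3 tires

With planned backorders, Q* = √(2DS/H) · √((H+B)/B).
√(2DS/H) = √(2 × 39,300 × 390 / 17.3) = 1331.130.
√((H+B)/B) = √((17.3+86)/86) = 1.0960.
Q* ≈ 1458.886.
S* = Q* · H/(H+B) = 1458.886 × 17.3/103.3 ≈ 244.325.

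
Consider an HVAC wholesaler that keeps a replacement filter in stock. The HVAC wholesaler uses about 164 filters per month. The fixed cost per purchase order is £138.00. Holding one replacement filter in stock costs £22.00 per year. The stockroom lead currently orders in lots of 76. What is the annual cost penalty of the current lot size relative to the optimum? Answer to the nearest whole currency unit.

Extra cost ≈ £953 per year

Annual demand D = 164 × 12 = 1,968.
EOQ = √(2DS/H) = √(2 × 1,968 × 138 / 22) ≈ 157.13.
Cost at Q* = (D/Q*)S + (Q*/2)H = √(2DSH) ≈ £3,456.83.
Cost at Q = 76: (1,968/76)×138 + (76/2)×22 = £3,573.47 + £836.00 = £4,409.47.
Excess = £4,409.47 − £3,456.83 = £952.64.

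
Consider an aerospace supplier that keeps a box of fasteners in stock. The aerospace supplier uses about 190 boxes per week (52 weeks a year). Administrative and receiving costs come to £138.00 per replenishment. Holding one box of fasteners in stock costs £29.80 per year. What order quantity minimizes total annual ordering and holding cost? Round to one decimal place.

Q* ≈ 302.5 boxes

Annual demand D = 190 × 52 = 9,880.
EOQ = √(2DS / H) = √(2 × 9,880 × 138 / 29.8).
= √(2,726,880 / 29.8) = √91,506.0403 ≈ 302.500.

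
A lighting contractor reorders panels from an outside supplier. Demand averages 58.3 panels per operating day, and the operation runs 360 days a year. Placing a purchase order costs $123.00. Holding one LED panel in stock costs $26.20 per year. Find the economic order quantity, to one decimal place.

Annual demand D = 58.3 × 360 = 20,988.
EOQ = √(2DS / H) = √(2 × 20,988 × 123 / 26.2).
= √(5,163,048 / 26.2) = √197,062.9008 ≈ 443.918.

Q* ≈ 443.9 panels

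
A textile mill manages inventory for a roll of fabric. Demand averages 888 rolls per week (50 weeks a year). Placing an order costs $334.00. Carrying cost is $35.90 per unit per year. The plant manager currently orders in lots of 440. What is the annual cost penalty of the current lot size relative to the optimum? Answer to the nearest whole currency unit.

Annual demand D = 888 × 50 = 44,400.
EOQ = √(2DS/H) = √(2 × 44,400 × 334 / 35.9) ≈ 908.93.
Cost at Q* = (D/Q*)S + (Q*/2)H = √(2DSH) ≈ $32,630.74.
Cost at Q = 440: (44,400/440)×334 + (440/2)×35.9 = $33,703.64 + $7,898.00 = $41,601.64.
Excess = $41,601.64 − $32,630.74 = $8,970.90.

Extra cost ≈ $8,971 per year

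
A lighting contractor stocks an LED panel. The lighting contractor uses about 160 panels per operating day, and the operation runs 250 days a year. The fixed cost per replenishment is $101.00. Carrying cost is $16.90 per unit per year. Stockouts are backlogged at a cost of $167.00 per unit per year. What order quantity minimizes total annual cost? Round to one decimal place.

Annual demand D = 160 × 250 = 40,000.
With planned backorders, Q* = √(2DS/H) · √((H+B)/B).
√(2DS/H) = √(2 × 40,000 × 101 / 16.9) = 691.452.
√((H+B)/B) = √((16.9+167)/167) = 1.0494.
Q* ≈ 725.596.

Q* ≈ 725.6 panels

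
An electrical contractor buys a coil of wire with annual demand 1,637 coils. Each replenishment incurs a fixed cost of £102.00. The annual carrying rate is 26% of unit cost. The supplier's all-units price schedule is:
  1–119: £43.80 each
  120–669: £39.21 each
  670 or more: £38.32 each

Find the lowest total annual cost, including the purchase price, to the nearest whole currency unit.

Holding cost per unit per year at price C is H = 0.26·C.
Evaluate total cost at each tier's feasible EOQ or, if the EOQ is below the tier, at the tier's minimum quantity.
Tier 1 (£43.80): EOQ = 171.2 exceeds tier's upper bound 119, so this tier is dominated.
EOQ at £39.21 = 181.0 (feasible in tier 2): TC = 1,637×£39.21 + (1,637/181.0)×102 + (181.0/2)×0.26×£39.21 = £66,031.89.
EOQ at £38.32 = 183.1 < 670, so use break Q=670: TC = 1,637×£38.32 + (1,637/670.0)×102 + (670.0/2)×0.26×£38.32 = £66,316.73.
Lowest total cost among the candidates is at Q = 181.0.

TC* ≈ £66,032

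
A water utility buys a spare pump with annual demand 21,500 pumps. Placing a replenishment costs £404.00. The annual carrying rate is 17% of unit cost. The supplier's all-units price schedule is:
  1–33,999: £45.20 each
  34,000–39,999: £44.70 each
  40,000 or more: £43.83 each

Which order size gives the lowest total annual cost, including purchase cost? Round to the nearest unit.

Q* ≈ 1,504 pumps

Holding cost per unit per year at price C is H = 0.17·C.
For each price level, check whether its EOQ is feasible; otherwise the best quantity at that price is the breakpoint.
EOQ at £45.20 = 1503.6 (feasible in tier 1): TC = 21,500×£45.20 + (21,500/1503.6)×404 + (1503.6/2)×0.17×£45.20 = £983,353.63.
EOQ at £44.70 = 1512.0 < 34000, so use break Q=34000: TC = 21,500×£44.70 + (21,500/34000.0)×404 + (34000.0/2)×0.17×£44.70 = £1,090,488.47.
EOQ at £43.83 = 1526.9 < 40000, so use break Q=40000: TC = 21,500×£43.83 + (21,500/40000.0)×404 + (40000.0/2)×0.17×£43.83 = £1,091,584.15.
Lowest total cost is £983,353.63 at Q = 1503.6.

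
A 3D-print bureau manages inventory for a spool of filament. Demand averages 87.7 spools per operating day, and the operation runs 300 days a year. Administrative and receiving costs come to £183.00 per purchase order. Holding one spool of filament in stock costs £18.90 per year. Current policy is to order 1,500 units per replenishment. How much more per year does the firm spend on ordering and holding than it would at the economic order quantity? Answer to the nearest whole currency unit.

Annual demand D = 87.7 × 300 = 26,310.
EOQ = √(2DS/H) = √(2 × 26,310 × 183 / 18.9) ≈ 713.79.
Cost at Q* = (D/Q*)S + (Q*/2)H = √(2DSH) ≈ £13,490.62.
Cost at Q = 1,500: (26,310/1,500)×183 + (1,500/2)×18.9 = £3,209.82 + £14,175.00 = £17,384.82.
Excess = £17,384.82 − £13,490.62 = £3,894.20.

Extra cost ≈ £3,894 per year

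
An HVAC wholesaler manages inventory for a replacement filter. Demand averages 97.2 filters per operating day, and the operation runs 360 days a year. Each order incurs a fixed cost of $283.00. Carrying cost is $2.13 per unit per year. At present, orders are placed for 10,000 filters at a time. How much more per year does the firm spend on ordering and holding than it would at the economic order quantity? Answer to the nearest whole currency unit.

Annual demand D = 97.2 × 360 = 34,992.
EOQ = √(2DS/H) = √(2 × 34,992 × 283 / 2.13) ≈ 3049.32.
Cost at Q* = (D/Q*)S + (Q*/2)H = √(2DSH) ≈ $6,495.05.
Cost at Q = 10,000: (34,992/10,000)×283 + (10,000/2)×2.13 = $990.27 + $10,650.00 = $11,640.27.
Excess = $11,640.27 − $6,495.05 = $5,145.23.

Extra cost ≈ $5,145 per year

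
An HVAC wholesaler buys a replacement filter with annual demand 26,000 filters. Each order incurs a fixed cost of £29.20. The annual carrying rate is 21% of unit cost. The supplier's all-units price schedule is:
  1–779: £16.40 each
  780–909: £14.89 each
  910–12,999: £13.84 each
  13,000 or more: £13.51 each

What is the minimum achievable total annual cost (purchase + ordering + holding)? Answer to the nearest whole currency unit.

TC* ≈ £361,997

Holding cost per unit per year at price C is H = 0.21·C.
Evaluate total cost at each tier's feasible EOQ or, if the EOQ is below the tier, at the tier's minimum quantity.
EOQ at £16.40 = 664.0 (feasible in tier 1): TC = 26,000×£16.40 + (26,000/664.0)×29.2 + (664.0/2)×0.21×£16.40 = £428,686.78.
EOQ at £14.89 = 696.8 < 780, so use break Q=780: TC = 26,000×£14.89 + (26,000/780.0)×29.2 + (780.0/2)×0.21×£14.89 = £389,332.82.
EOQ at £13.84 = 722.8 < 910, so use break Q=910: TC = 26,000×£13.84 + (26,000/910.0)×29.2 + (910.0/2)×0.21×£13.84 = £361,996.70.
EOQ at £13.51 = 731.6 < 13000, so use break Q=13000: TC = 26,000×£13.51 + (26,000/13000.0)×29.2 + (13000.0/2)×0.21×£13.51 = £369,759.55.
Lowest total cost among the candidates is at Q = 910.0.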